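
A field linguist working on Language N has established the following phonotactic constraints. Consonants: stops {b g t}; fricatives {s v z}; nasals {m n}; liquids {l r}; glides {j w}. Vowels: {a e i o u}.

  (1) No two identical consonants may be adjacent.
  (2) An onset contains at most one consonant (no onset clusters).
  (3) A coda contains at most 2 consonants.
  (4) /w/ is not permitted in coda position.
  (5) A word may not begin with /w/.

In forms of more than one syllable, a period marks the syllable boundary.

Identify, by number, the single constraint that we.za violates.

5

we.za: word begins with /w/.
This is a violation of constraint 5: "A word may not begin with /w/."
The remaining constraints (1, 2, 3, 4) are satisfied.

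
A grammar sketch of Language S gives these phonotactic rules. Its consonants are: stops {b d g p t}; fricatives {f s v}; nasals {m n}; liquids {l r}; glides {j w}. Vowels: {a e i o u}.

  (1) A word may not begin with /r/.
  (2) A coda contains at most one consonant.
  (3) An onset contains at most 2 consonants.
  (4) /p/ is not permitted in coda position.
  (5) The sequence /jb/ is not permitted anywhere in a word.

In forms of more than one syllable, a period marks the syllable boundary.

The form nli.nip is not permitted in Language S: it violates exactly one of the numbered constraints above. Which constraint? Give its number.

nli.nip: syllable 2 coda contains /p/.
This is a violation of constraint 4: "/p/ is not permitted in coda position."
The remaining constraints (1, 2, 3, 5) are satisfied.

4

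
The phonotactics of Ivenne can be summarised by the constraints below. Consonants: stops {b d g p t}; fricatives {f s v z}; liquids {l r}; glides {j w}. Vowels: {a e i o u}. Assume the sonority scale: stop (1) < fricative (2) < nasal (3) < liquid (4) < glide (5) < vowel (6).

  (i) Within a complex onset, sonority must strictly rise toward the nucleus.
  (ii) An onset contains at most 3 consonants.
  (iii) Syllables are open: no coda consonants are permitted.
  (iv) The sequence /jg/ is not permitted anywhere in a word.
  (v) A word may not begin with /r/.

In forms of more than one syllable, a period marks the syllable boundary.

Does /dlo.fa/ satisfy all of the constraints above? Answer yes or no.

/dlo.fa/ — σ1 onset /dl/ (1→4 rises), coda /∅/ ok; σ2 onset /f/, coda /∅/ ok → well-formed

yes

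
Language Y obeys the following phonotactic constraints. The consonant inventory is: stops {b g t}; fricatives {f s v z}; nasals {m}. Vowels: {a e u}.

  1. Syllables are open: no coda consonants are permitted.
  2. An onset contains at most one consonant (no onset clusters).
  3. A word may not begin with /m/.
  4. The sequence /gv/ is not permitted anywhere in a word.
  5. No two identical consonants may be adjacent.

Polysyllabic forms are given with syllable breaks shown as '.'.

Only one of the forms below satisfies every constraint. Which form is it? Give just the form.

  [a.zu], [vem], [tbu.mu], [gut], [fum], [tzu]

[a.zu]

[a.zu] — σ1 onset /∅/, coda /∅/ ok; σ2 onset /z/, coda /∅/ ok → well-formed
[vem] — violates constraint 1: syllable 1 coda /m/ has 1 consonant (> 0) → ill-formed
[tbu.mu] — violates constraint 2: syllable 1 onset /tb/ has 2 consonants (> 1) → ill-formed
[gut] — violates constraint 1: syllable 1 coda /t/ has 1 consonant (> 0) → ill-formed
[fum] — violates constraint 1: syllable 1 coda /m/ has 1 consonant (> 0) → ill-formed
[tzu] — violates constraint 2: syllable 1 onset /tz/ has 2 consonants (> 1) → ill-formed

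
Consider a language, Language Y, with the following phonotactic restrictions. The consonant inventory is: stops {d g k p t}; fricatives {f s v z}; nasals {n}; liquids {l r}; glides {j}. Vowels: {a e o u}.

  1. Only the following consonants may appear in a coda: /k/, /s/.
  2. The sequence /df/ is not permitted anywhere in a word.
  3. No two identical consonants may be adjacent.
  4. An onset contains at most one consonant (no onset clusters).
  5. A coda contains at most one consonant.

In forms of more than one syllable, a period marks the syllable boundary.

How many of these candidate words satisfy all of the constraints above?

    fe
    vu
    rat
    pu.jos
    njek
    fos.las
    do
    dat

fe — σ1 onset /f/, coda /∅/ ok → well-formed
vu — σ1 onset /v/, coda /∅/ ok → well-formed
rat — violates constraint 1: syllable 1 coda contains /t/, which is not a licensed coda consonant → ill-formed
pu.jos — σ1 onset /p/, coda /∅/ ok; σ2 onset /j/, coda /s/ ok → well-formed
njek — violates constraint 4: syllable 1 onset /nj/ has 2 consonants (> 1) → ill-formed
fos.las — σ1 onset /f/, coda /s/ ok; σ2 onset /l/, coda /s/ ok → well-formed
do — σ1 onset /d/, coda /∅/ ok → well-formed
dat — violates constraint 1: syllable 1 coda contains /t/, which is not a licensed coda consonant → ill-formed
Well-formed: fe, vu, pu.jos, fos.las, do → 5.

5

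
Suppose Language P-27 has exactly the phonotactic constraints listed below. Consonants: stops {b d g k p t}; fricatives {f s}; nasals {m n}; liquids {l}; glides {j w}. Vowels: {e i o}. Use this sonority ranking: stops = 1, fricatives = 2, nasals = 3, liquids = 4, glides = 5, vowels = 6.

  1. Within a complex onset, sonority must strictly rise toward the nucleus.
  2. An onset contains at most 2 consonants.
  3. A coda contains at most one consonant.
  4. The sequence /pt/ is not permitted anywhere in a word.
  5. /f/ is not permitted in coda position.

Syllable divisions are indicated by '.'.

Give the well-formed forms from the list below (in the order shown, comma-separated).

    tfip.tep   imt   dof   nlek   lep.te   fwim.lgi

nlek

tfip.tep — violates constraint 4: contains banned sequence /pt/ → ill-formed
imt — violates constraint 3: syllable 1 coda /mt/ has 2 consonants (> 1) → ill-formed
dof — violates constraint 5: syllable 1 coda contains /f/ → ill-formed
nlek — σ1 onset /nl/ (3→4 rises), coda /k/ ok → well-formed
lep.te — violates constraint 4: contains banned sequence /pt/ → ill-formed
fwim.lgi — violates constraint 1: syllable 2 onset /lg/: /l/ (liquid, 4) → /g/ (stop, 1) does not rise → ill-formed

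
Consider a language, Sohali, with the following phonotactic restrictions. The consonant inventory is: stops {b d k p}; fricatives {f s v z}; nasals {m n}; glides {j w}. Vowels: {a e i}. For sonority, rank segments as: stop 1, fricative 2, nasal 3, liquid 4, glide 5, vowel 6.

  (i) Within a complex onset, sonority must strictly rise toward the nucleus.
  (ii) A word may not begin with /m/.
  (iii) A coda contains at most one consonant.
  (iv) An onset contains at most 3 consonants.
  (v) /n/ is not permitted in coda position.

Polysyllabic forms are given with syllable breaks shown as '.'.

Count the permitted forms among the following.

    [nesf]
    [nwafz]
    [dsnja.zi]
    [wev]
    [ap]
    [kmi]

3

[nesf] — violates constraint (iii): syllable 1 coda /sf/ has 2 consonants (> 1) → not permitted
[nwafz] — violates constraint (iii): syllable 1 coda /fz/ has 2 consonants (> 1) → not permitted
[dsnja.zi] — violates constraint (iv): syllable 1 onset /dsnj/ has 4 consonants (> 3) → not permitted
[wev] — σ1 onset /w/, coda /v/ ok → permitted
[ap] — σ1 onset /∅/, coda /p/ ok → permitted
[kmi] — σ1 onset /km/ (1→3 rises), coda /∅/ ok → permitted
Permitted: [wev], [ap], [kmi] → 3.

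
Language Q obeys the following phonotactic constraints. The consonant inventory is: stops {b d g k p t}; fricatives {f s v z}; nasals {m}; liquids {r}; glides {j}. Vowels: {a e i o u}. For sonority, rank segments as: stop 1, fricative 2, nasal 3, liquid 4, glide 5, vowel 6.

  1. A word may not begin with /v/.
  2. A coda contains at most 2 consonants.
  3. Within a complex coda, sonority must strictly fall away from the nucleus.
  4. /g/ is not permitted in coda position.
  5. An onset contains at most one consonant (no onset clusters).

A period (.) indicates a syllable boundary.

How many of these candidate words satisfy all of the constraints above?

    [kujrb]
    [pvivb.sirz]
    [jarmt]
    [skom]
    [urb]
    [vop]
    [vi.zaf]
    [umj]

1

[kujrb] — violates constraint 2: syllable 1 coda /jrb/ has 3 consonants (> 2) → not permitted
[pvivb.sirz] — violates constraint 5: syllable 1 onset /pv/ has 2 consonants (> 1) → not permitted
[jarmt] — violates constraint 2: syllable 1 coda /rmt/ has 3 consonants (> 2) → not permitted
[skom] — violates constraint 5: syllable 1 onset /sk/ has 2 consonants (> 1) → not permitted
[urb] — σ1 onset /∅/, coda /rb/ (4→1 falls) ok → permitted
[vop] — violates constraint 1: word begins with /v/ → not permitted
[vi.zaf] — violates constraint 1: word begins with /v/ → not permitted
[umj] — violates constraint 3: syllable 1 coda /mj/: /m/ (nasal, 3) → /j/ (glide, 5) does not fall → not permitted
Permitted: [urb] → 1.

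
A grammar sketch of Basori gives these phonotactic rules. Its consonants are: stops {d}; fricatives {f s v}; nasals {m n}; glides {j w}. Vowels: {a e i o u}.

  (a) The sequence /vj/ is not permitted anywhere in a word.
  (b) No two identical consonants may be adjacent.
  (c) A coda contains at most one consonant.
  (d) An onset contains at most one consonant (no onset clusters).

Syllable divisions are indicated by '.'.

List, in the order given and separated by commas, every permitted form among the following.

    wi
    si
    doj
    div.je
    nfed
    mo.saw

wi, si, doj, mo.saw

wi — σ1 onset /w/, coda /∅/ ok → permitted
si — σ1 onset /s/, coda /∅/ ok → permitted
doj — σ1 onset /d/, coda /j/ ok → permitted
div.je — violates constraint (a): contains banned sequence /vj/ → not permitted
nfed — violates constraint (d): syllable 1 onset /nf/ has 2 consonants (> 1) → not permitted
mo.saw — σ1 onset /m/, coda /∅/ ok; σ2 onset /s/, coda /w/ ok → permitted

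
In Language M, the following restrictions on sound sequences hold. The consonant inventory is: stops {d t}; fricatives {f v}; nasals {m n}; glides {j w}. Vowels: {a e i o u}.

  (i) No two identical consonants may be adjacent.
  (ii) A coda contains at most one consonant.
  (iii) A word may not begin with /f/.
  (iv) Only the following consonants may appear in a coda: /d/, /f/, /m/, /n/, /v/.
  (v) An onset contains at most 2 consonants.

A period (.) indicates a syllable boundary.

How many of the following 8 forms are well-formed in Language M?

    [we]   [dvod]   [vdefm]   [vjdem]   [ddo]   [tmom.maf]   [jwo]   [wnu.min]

[we] — σ1 onset /w/, coda /∅/ ok → well-formed
[dvod] — σ1 onset /dv/ (2C), coda /d/ ok → well-formed
[vdefm] — violates constraint (ii): syllable 1 coda /fm/ has 2 consonants (> 1) → ill-formed
[vjdem] — violates constraint (v): syllable 1 onset /vjd/ has 3 consonants (> 2) → ill-formed
[ddo] — violates constraint (i): adjacent identical consonants /dd/ → ill-formed
[tmom.maf] — violates constraint (i): adjacent identical consonants /mm/ → ill-formed
[jwo] — σ1 onset /jw/ (2C), coda /∅/ ok → well-formed
[wnu.min] — σ1 onset /wn/ (2C), coda /∅/ ok; σ2 onset /m/, coda /n/ ok → well-formed
Well-formed: [we], [dvod], [jwo], [wnu.min] → 4.

4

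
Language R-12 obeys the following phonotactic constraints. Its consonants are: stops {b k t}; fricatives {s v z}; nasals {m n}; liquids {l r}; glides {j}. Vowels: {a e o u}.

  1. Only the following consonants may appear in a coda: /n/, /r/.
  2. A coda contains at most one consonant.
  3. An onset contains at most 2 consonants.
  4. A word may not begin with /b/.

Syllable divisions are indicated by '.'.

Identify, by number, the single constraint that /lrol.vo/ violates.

1

/lrol.vo/: syllable 1 coda contains /l/, which is not a licensed coda consonant.
This is a violation of constraint 1: "Only the following consonants may appear in a coda: /n/, /r/."
The remaining constraints (2, 3, 4) are satisfied.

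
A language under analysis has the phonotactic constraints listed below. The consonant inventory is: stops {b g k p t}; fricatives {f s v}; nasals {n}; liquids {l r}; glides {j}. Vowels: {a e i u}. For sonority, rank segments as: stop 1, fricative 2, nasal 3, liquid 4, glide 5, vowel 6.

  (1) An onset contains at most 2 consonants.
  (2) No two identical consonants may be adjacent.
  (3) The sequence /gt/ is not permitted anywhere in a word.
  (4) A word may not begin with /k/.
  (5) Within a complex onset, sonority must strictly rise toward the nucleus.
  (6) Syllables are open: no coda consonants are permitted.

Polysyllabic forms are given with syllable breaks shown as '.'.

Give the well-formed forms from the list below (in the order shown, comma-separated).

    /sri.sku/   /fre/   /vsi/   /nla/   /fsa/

/sri.sku/ — violates constraint 5: syllable 2 onset /sk/: /s/ (fricative, 2) → /k/ (stop, 1) does not rise → ill-formed
/fre/ — σ1 onset /fr/ (2→4 rises), coda /∅/ ok → well-formed
/vsi/ — violates constraint 5: syllable 1 onset /vs/: /v/ (fricative, 2) → /s/ (fricative, 2) does not rise → ill-formed
/nla/ — σ1 onset /nl/ (3→4 rises), coda /∅/ ok → well-formed
/fsa/ — violates constraint 5: syllable 1 onset /fs/: /f/ (fricative, 2) → /s/ (fricative, 2) does not rise → ill-formed

/fre/, /nla/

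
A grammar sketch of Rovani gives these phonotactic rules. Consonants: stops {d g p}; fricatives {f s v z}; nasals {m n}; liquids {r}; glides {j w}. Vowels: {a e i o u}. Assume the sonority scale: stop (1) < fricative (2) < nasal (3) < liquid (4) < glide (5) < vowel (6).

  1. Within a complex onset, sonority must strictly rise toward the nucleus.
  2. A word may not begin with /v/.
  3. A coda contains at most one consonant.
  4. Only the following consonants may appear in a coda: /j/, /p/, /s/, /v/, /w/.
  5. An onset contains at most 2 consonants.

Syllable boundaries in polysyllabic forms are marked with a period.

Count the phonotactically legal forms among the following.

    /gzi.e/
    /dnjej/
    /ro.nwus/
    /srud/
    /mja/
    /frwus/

/gzi.e/ — σ1 onset /gz/ (1→2 rises), coda /∅/ ok; σ2 onset /∅/, coda /∅/ ok → phonotactically legal
/dnjej/ — violates constraint 5: syllable 1 onset /dnj/ has 3 consonants (> 2) → phonotactically illegal
/ro.nwus/ — σ1 onset /r/, coda /∅/ ok; σ2 onset /nw/ (3→5 rises), coda /s/ ok → phonotactically legal
/srud/ — violates constraint 4: syllable 1 coda contains /d/, which is not a licensed coda consonant → phonotactically illegal
/mja/ — σ1 onset /mj/ (3→5 rises), coda /∅/ ok → phonotactically legal
/frwus/ — violates constraint 5: syllable 1 onset /frw/ has 3 consonants (> 2) → phonotactically illegal
Phonotactically legal: /gzi.e/, /ro.nwus/, /mja/ → 3.

3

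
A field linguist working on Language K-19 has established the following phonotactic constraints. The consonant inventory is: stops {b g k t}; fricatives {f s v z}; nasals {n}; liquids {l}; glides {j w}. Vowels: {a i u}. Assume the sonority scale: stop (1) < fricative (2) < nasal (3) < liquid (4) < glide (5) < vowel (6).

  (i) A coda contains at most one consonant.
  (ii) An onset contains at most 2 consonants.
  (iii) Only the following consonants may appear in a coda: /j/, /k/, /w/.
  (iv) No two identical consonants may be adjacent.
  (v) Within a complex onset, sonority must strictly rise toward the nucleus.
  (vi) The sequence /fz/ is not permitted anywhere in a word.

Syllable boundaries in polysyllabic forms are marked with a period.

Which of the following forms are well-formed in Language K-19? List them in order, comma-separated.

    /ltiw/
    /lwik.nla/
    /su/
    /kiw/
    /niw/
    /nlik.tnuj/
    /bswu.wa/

/ltiw/ — violates constraint (v): syllable 1 onset /lt/: /l/ (liquid, 4) → /t/ (stop, 1) does not rise → ill-formed
/lwik.nla/ — σ1 onset /lw/ (4→5 rises), coda /k/ ok; σ2 onset /nl/ (3→4 rises), coda /∅/ ok → well-formed
/su/ — σ1 onset /s/, coda /∅/ ok → well-formed
/kiw/ — σ1 onset /k/, coda /w/ ok → well-formed
/niw/ — σ1 onset /n/, coda /w/ ok → well-formed
/nlik.tnuj/ — σ1 onset /nl/ (3→4 rises), coda /k/ ok; σ2 onset /tn/ (1→3 rises), coda /j/ ok → well-formed
/bswu.wa/ — violates constraint (ii): syllable 1 onset /bsw/ has 3 consonants (> 2) → ill-formed

/lwik.nla/, /su/, /kiw/, /niw/, /nlik.tnuj/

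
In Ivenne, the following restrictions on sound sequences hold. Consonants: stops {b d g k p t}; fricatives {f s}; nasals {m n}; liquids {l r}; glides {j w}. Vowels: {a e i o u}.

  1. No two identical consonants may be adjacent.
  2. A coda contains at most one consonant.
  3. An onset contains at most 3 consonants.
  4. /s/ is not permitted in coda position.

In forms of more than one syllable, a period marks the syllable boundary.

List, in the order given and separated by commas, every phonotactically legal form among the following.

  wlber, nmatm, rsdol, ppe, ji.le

wlber, rsdol, ji.le

wlber — σ1 onset /wlb/ (3C), coda /r/ ok → phonotactically legal
nmatm — violates constraint 2: syllable 1 coda /tm/ has 2 consonants (> 1) → phonotactically illegal
rsdol — σ1 onset /rsd/ (3C), coda /l/ ok → phonotactically legal
ppe — violates constraint 1: adjacent identical consonants /pp/ → phonotactically illegal
ji.le — σ1 onset /j/, coda /∅/ ok; σ2 onset /l/, coda /∅/ ok → phonotactically legal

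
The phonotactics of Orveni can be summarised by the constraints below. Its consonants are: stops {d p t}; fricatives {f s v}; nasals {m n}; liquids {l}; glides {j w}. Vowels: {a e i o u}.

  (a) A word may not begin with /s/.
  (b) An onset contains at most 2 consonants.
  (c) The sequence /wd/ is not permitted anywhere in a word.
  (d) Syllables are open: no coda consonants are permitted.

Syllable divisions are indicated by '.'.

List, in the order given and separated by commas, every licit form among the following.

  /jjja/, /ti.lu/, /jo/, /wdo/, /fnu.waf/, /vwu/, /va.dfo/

/jjja/ — violates constraint (b): syllable 1 onset /jjj/ has 3 consonants (> 2) → illicit
/ti.lu/ — σ1 onset /t/, coda /∅/ ok; σ2 onset /l/, coda /∅/ ok → licit
/jo/ — σ1 onset /j/, coda /∅/ ok → licit
/wdo/ — violates constraint (c): contains banned sequence /wd/ → illicit
/fnu.waf/ — violates constraint (d): syllable 2 coda /f/ has 1 consonant (> 0) → illicit
/vwu/ — σ1 onset /vw/ (2C), coda /∅/ ok → licit
/va.dfo/ — σ1 onset /v/, coda /∅/ ok; σ2 onset /df/ (2C), coda /∅/ ok → licit

/ti.lu/, /jo/, /vwu/, /va.dfo/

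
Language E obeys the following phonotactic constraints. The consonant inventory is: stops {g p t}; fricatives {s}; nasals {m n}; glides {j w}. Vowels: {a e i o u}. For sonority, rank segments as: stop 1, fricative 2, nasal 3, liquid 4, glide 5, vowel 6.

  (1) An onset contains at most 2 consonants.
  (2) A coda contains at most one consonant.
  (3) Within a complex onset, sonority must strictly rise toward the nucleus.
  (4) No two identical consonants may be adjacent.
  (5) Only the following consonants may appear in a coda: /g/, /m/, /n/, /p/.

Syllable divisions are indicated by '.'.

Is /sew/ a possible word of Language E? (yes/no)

/sew/ — violates constraint 5: syllable 1 coda contains /w/, which is not a licensed coda consonant → ill-formed

no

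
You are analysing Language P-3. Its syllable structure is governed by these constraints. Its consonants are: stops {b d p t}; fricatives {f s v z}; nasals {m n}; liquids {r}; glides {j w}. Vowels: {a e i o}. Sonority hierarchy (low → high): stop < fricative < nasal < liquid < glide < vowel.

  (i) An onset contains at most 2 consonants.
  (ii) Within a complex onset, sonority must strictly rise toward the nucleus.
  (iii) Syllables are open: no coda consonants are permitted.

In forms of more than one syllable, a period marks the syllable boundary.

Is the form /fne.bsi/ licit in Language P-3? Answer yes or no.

/fne.bsi/ — σ1 onset /fn/ (2→3 rises), coda /∅/ ok; σ2 onset /bs/ (1→2 rises), coda /∅/ ok → licit

yes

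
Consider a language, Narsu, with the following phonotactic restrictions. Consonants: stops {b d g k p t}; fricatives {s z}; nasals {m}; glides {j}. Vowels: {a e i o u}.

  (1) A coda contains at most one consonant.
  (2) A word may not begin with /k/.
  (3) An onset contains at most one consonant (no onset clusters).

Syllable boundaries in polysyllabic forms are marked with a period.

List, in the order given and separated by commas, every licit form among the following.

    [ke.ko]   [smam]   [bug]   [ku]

[bug]

[ke.ko] — violates constraint 2: word begins with /k/ → illicit
[smam] — violates constraint 3: syllable 1 onset /sm/ has 2 consonants (> 1) → illicit
[bug] — σ1 onset /b/, coda /g/ ok → licit
[ku] — violates constraint 2: word begins with /k/ → illicit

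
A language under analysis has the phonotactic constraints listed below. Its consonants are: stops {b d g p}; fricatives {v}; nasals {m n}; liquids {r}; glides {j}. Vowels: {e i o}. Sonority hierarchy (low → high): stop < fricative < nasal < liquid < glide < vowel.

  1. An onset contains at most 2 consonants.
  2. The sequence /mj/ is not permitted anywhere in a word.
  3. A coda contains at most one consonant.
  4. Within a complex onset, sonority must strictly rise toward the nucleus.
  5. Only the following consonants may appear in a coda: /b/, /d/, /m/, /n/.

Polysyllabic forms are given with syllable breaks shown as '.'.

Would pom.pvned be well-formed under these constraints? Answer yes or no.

no

pom.pvned — violates constraint 1: syllable 2 onset /pvn/ has 3 consonants (> 2) → ill-formed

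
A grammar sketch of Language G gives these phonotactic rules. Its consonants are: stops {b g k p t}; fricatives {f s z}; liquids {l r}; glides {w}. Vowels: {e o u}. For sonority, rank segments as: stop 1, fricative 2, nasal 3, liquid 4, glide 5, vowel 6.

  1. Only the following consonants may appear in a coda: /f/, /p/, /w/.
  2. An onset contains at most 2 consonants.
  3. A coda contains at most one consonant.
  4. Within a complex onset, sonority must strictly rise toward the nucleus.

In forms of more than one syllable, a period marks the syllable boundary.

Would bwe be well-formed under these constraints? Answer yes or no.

bwe — σ1 onset /bw/ (1→5 rises), coda /∅/ ok → well-formed

yes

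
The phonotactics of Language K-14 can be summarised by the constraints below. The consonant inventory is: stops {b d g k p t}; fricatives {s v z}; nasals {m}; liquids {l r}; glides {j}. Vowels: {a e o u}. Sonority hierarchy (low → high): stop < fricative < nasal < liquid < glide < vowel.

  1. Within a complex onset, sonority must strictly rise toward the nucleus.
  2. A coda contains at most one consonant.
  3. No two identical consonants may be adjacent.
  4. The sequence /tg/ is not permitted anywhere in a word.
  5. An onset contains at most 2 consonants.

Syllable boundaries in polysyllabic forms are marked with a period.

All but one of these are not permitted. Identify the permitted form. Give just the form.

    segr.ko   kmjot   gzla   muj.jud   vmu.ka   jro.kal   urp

segr.ko — violates constraint 2: syllable 1 coda /gr/ has 2 consonants (> 1) → not permitted
kmjot — violates constraint 5: syllable 1 onset /kmj/ has 3 consonants (> 2) → not permitted
gzla — violates constraint 5: syllable 1 onset /gzl/ has 3 consonants (> 2) → not permitted
muj.jud — violates constraint 3: adjacent identical consonants /jj/ → not permitted
vmu.ka — σ1 onset /vm/ (2→3 rises), coda /∅/ ok; σ2 onset /k/, coda /∅/ ok → permitted
jro.kal — violates constraint 1: syllable 1 onset /jr/: /j/ (glide, 5) → /r/ (liquid, 4) does not rise → not permitted
urp — violates constraint 2: syllable 1 coda /rp/ has 2 consonants (> 1) → not permitted

vmu.ka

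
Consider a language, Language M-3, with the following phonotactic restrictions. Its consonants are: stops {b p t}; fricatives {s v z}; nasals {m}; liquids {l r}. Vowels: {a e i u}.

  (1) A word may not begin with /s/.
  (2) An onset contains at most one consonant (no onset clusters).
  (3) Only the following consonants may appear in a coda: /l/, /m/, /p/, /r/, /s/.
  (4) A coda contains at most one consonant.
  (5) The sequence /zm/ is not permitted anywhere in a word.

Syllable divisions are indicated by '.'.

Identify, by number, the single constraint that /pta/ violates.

/pta/: syllable 1 onset /pt/ has 2 consonants (> 1).
This is a violation of constraint 2: "An onset contains at most one consonant (no onset clusters)."
The remaining constraints (1, 3, 4, 5) are satisfied.

2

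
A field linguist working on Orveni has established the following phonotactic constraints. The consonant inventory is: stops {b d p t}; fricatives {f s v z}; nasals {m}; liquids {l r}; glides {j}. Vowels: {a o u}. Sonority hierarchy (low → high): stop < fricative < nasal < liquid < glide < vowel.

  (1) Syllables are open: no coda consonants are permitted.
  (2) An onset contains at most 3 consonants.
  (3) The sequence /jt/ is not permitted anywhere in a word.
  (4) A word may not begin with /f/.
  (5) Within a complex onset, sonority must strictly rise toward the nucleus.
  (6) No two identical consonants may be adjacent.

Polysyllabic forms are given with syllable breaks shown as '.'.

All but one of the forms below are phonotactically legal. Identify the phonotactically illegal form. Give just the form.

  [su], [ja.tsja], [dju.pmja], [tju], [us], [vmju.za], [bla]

[su] — σ1 onset /s/, coda /∅/ ok → phonotactically legal
[ja.tsja] — σ1 onset /j/, coda /∅/ ok; σ2 onset /tsj/ (1→2→5 rises), coda /∅/ ok → phonotactically legal
[dju.pmja] — σ1 onset /dj/ (1→5 rises), coda /∅/ ok; σ2 onset /pmj/ (1→3→5 rises), coda /∅/ ok → phonotactically legal
[tju] — σ1 onset /tj/ (1→5 rises), coda /∅/ ok → phonotactically legal
[us] — violates constraint 1: syllable 1 coda /s/ has 1 consonant (> 0) → phonotactically illegal
[vmju.za] — σ1 onset /vmj/ (2→3→5 rises), coda /∅/ ok; σ2 onset /z/, coda /∅/ ok → phonotactically legal
[bla] — σ1 onset /bl/ (1→4 rises), coda /∅/ ok → phonotactically legal

[us]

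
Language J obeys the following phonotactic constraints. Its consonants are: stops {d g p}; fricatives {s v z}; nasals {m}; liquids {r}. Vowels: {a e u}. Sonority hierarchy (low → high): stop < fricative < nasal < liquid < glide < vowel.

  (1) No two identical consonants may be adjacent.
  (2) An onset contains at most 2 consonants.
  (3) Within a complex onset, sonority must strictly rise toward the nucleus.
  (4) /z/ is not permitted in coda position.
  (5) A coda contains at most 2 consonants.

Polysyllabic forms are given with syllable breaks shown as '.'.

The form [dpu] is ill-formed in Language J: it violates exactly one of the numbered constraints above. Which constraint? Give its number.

3

[dpu]: syllable 1 onset /dp/: /d/ (stop, 1) → /p/ (stop, 1) does not rise.
This is a violation of constraint 3: "Within a complex onset, sonority must strictly rise toward the nucleus."
The remaining constraints (1, 2, 4, 5) are satisfied.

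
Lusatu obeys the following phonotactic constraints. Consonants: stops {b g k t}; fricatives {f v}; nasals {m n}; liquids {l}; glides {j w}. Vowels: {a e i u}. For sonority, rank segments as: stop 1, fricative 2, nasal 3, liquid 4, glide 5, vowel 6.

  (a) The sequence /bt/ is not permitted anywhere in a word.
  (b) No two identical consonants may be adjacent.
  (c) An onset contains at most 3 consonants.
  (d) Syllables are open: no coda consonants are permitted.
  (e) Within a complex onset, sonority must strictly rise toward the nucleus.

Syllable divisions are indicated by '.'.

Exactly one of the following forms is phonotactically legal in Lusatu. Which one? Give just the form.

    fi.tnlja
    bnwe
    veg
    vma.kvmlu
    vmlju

bnwe

fi.tnlja — violates constraint (c): syllable 2 onset /tnlj/ has 4 consonants (> 3) → phonotactically illegal
bnwe — σ1 onset /bnw/ (1→3→5 rises), coda /∅/ ok → phonotactically legal
veg — violates constraint (d): syllable 1 coda /g/ has 1 consonant (> 0) → phonotactically illegal
vma.kvmlu — violates constraint (c): syllable 2 onset /kvml/ has 4 consonants (> 3) → phonotactically illegal
vmlju — violates constraint (c): syllable 1 onset /vmlj/ has 4 consonants (> 3) → phonotactically illegal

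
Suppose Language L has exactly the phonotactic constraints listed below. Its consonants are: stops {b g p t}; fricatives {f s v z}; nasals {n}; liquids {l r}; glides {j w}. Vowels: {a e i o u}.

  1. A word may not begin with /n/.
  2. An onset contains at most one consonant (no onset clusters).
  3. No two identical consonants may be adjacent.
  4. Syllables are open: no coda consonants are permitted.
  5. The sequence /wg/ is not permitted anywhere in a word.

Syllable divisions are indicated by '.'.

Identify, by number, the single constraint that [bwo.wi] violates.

[bwo.wi]: syllable 1 onset /bw/ has 2 consonants (> 1).
This is a violation of constraint 2: "An onset contains at most one consonant (no onset clusters)."
The remaining constraints (1, 3, 4, 5) are satisfied.

2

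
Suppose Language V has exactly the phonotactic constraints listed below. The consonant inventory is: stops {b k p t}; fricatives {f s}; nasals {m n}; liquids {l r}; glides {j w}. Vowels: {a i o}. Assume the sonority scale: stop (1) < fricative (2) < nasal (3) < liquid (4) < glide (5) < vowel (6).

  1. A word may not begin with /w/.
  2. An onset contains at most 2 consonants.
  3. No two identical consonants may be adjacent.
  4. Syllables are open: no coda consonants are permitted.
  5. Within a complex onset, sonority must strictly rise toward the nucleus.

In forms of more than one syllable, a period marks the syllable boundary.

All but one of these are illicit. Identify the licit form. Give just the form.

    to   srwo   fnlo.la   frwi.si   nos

to

to — σ1 onset /t/, coda /∅/ ok → licit
srwo — violates constraint 2: syllable 1 onset /srw/ has 3 consonants (> 2) → illicit
fnlo.la — violates constraint 2: syllable 1 onset /fnl/ has 3 consonants (> 2) → illicit
frwi.si — violates constraint 2: syllable 1 onset /frw/ has 3 consonants (> 2) → illicit
nos — violates constraint 4: syllable 1 coda /s/ has 1 consonant (> 0) → illicit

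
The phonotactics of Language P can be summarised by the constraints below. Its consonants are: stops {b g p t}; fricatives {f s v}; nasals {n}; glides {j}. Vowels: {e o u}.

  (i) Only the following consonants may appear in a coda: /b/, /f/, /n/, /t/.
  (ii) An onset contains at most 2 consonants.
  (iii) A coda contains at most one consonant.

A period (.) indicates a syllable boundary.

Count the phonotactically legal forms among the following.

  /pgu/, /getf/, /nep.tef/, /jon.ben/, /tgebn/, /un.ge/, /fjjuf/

/pgu/ — σ1 onset /pg/ (2C), coda /∅/ ok → phonotactically legal
/getf/ — violates constraint (iii): syllable 1 coda /tf/ has 2 consonants (> 1) → phonotactically illegal
/nep.tef/ — violates constraint (i): syllable 1 coda contains /p/, which is not a licensed coda consonant → phonotactically illegal
/jon.ben/ — σ1 onset /j/, coda /n/ ok; σ2 onset /b/, coda /n/ ok → phonotactically legal
/tgebn/ — violates constraint (iii): syllable 1 coda /bn/ has 2 consonants (> 1) → phonotactically illegal
/un.ge/ — σ1 onset /∅/, coda /n/ ok; σ2 onset /g/, coda /∅/ ok → phonotactically legal
/fjjuf/ — violates constraint (ii): syllable 1 onset /fjj/ has 3 consonants (> 2) → phonotactically illegal
Phonotactically legal: /pgu/, /jon.ben/, /un.ge/ → 3.

3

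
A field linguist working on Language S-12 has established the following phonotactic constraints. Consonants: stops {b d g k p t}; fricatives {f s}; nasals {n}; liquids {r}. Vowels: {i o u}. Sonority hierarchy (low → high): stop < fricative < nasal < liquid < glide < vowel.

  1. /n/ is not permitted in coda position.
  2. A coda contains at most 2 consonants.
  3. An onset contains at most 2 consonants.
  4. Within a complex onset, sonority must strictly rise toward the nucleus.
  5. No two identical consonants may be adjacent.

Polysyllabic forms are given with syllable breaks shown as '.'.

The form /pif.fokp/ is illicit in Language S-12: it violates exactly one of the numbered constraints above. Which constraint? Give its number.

/pif.fokp/: adjacent identical consonants /ff/.
This is a violation of constraint 5: "No two identical consonants may be adjacent."
The remaining constraints (1, 2, 3, 4) are satisfied.

5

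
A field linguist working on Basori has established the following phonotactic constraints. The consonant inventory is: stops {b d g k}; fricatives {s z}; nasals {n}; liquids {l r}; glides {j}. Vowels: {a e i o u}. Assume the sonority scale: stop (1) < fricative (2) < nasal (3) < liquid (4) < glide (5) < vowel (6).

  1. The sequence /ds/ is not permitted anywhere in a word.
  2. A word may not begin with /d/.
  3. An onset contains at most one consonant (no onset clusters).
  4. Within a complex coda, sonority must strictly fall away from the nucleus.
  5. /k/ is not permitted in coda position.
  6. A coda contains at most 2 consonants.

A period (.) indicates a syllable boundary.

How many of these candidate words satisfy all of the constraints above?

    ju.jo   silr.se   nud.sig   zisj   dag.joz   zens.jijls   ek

1

ju.jo — σ1 onset /j/, coda /∅/ ok; σ2 onset /j/, coda /∅/ ok → phonotactically legal
silr.se — violates constraint 4: syllable 1 coda /lr/: /l/ (liquid, 4) → /r/ (liquid, 4) does not fall → phonotactically illegal
nud.sig — violates constraint 1: contains banned sequence /ds/ → phonotactically illegal
zisj — violates constraint 4: syllable 1 coda /sj/: /s/ (fricative, 2) → /j/ (glide, 5) does not fall → phonotactically illegal
dag.joz — violates constraint 2: word begins with /d/ → phonotactically illegal
zens.jijls — violates constraint 6: syllable 2 coda /jls/ has 3 consonants (> 2) → phonotactically illegal
ek — violates constraint 5: syllable 1 coda contains /k/ → phonotactically illegal
Phonotactically legal: ju.jo → 1.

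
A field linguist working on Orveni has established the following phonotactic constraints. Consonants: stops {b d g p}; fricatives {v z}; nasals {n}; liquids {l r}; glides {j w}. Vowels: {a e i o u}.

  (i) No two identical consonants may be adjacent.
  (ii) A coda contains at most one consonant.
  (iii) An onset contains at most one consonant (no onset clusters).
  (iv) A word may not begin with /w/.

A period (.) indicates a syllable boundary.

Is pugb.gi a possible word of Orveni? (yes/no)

pugb.gi — violates constraint (ii): syllable 1 coda /gb/ has 2 consonants (> 1) → ill-formed

no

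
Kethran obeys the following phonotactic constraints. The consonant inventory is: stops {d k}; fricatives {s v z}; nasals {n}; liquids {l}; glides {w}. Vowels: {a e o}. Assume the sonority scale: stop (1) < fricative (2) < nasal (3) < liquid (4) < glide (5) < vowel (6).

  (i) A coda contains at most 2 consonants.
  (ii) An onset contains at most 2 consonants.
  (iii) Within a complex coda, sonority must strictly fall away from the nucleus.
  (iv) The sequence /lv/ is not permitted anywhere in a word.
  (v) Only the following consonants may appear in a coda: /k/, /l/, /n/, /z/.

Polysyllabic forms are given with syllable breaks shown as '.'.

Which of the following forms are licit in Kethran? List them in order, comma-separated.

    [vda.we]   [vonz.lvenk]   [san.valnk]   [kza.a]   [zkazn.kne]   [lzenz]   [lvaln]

[vda.we], [kza.a], [lzenz]

[vda.we] — σ1 onset /vd/ (2C), coda /∅/ ok; σ2 onset /w/, coda /∅/ ok → licit
[vonz.lvenk] — violates constraint (iv): contains banned sequence /lv/ → illicit
[san.valnk] — violates constraint (i): syllable 2 coda /lnk/ has 3 consonants (> 2) → illicit
[kza.a] — σ1 onset /kz/ (2C), coda /∅/ ok; σ2 onset /∅/, coda /∅/ ok → licit
[zkazn.kne] — violates constraint (iii): syllable 1 coda /zn/: /z/ (fricative, 2) → /n/ (nasal, 3) does not fall → illicit
[lzenz] — σ1 onset /lz/ (2C), coda /nz/ (3→2 falls) ok → licit
[lvaln] — violates constraint (iv): contains banned sequence /lv/ → illicit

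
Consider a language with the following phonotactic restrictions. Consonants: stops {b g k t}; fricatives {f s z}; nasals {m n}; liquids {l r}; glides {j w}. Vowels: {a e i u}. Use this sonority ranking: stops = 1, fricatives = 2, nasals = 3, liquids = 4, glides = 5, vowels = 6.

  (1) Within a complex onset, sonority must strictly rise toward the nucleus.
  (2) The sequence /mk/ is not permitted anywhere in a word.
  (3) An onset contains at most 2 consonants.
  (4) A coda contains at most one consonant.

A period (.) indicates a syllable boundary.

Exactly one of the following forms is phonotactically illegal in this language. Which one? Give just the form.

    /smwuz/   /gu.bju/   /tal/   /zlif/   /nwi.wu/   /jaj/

/smwuz/

/smwuz/ — violates constraint 3: syllable 1 onset /smw/ has 3 consonants (> 2) → phonotactically illegal
/gu.bju/ — σ1 onset /g/, coda /∅/ ok; σ2 onset /bj/ (1→5 rises), coda /∅/ ok → phonotactically legal
/tal/ — σ1 onset /t/, coda /l/ ok → phonotactically legal
/zlif/ — σ1 onset /zl/ (2→4 rises), coda /f/ ok → phonotactically legal
/nwi.wu/ — σ1 onset /nw/ (3→5 rises), coda /∅/ ok; σ2 onset /w/, coda /∅/ ok → phonotactically legal
/jaj/ — σ1 onset /j/, coda /j/ ok → phonotactically legal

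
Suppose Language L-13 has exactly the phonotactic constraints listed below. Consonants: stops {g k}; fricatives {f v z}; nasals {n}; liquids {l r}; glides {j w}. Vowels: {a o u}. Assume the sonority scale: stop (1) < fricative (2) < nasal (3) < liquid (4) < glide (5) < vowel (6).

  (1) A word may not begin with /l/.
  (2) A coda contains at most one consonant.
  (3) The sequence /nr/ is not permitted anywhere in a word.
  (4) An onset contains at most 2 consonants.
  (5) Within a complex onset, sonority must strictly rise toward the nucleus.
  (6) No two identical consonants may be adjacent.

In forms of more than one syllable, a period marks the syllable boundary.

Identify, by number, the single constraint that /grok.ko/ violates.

6

/grok.ko/: adjacent identical consonants /kk/.
This is a violation of constraint 6: "No two identical consonants may be adjacent."
The remaining constraints (1, 2, 3, 4, 5) are satisfied.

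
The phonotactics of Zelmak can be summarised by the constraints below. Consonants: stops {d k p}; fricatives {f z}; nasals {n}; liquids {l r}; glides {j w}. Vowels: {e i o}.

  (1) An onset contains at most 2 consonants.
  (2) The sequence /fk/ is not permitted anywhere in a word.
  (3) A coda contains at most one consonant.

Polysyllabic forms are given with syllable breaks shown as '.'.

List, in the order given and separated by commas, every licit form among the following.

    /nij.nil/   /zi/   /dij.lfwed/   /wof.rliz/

/nij.nil/ — σ1 onset /n/, coda /j/ ok; σ2 onset /n/, coda /l/ ok → licit
/zi/ — σ1 onset /z/, coda /∅/ ok → licit
/dij.lfwed/ — violates constraint 1: syllable 2 onset /lfw/ has 3 consonants (> 2) → illicit
/wof.rliz/ — σ1 onset /w/, coda /f/ ok; σ2 onset /rl/ (2C), coda /z/ ok → licit

/nij.nil/, /zi/, /wof.rliz/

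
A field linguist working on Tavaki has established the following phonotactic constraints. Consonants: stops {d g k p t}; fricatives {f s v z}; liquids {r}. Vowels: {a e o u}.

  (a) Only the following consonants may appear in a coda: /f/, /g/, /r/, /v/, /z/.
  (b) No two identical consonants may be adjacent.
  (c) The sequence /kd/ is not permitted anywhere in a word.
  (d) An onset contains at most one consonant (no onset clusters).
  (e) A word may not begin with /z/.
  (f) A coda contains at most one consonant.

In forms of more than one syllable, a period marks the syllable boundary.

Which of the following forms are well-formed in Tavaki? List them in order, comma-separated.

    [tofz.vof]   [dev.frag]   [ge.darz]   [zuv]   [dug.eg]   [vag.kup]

[dug.eg]

[tofz.vof] — violates constraint (f): syllable 1 coda /fz/ has 2 consonants (> 1) → ill-formed
[dev.frag] — violates constraint (d): syllable 2 onset /fr/ has 2 consonants (> 1) → ill-formed
[ge.darz] — violates constraint (f): syllable 2 coda /rz/ has 2 consonants (> 1) → ill-formed
[zuv] — violates constraint (e): word begins with /z/ → ill-formed
[dug.eg] — σ1 onset /d/, coda /g/ ok; σ2 onset /∅/, coda /g/ ok → well-formed
[vag.kup] — violates constraint (a): syllable 2 coda contains /p/, which is not a licensed coda consonant → ill-formed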